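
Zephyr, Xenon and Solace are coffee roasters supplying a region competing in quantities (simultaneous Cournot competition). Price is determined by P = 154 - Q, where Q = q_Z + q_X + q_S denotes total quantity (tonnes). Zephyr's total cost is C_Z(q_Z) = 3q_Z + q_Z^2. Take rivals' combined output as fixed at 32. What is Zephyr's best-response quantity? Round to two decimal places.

With rivals' combined output fixed at 32, Zephyr's profit is π_Z = (154 - 32 - q_Z)q_Z - (3q_Z + q_Z²) = (122 - q_Z)q_Z - (3q_Z + q_Z²).
∂π_Z/∂q_Z = 119 - 4q_Z = 0, so q_Z = 119/4.

29.75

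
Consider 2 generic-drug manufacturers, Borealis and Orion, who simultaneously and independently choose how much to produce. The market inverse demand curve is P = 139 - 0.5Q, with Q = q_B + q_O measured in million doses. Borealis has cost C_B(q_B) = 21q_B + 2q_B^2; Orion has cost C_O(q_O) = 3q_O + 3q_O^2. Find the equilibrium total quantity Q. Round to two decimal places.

Borealis's profit: π_B = (139 - 0.5Q)q_B - (21q_B + 2q_B²). Setting ∂π_B/∂q_B = 0: 118 - 5q_B - (1/2)(q_O) = 0.
Orion's first-order condition: 136 - 7q_O - (1/2)(q_B) = 0.
Rearranging gives the reaction functions q_B = (118 - (1/2)q_O)/5 and q_O = (136 - (1/2)q_B)/7.
Substituting one into the other gives q_B = 21.8129 and q_O = 17.8705.
Total output Q = 21.8129 + 17.8705 = 39.6835.

39.68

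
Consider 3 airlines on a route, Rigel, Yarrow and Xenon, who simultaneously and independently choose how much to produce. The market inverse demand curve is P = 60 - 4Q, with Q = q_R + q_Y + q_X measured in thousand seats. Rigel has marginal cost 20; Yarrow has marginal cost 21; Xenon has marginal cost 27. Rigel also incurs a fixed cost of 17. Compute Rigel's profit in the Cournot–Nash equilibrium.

19

Rigel's profit: π_R = (60 - 4Q)q_R - (20q_R). Setting ∂π_R/∂q_R = 0: 40 - 8q_R - 4(q_Y + q_X) = 0.
Yarrow's profit: π_Y = (60 - 4Q)q_Y - (21q_Y). Setting ∂π_Y/∂q_Y = 0: 39 - 8q_Y - 4(q_R + q_X) = 0.
Xenon's profit: π_X = (60 - 4Q)q_X - (27q_X). Setting ∂π_X/∂q_X = 0: 33 - 8q_X - 4(q_R + q_Y) = 0.
Summing all 3 equations gives 112 − 16Q = 0, hence Q = 7.
Back-substituting: q_R = (40 − 28)/4 = 3, q_Y = (39 − 28)/4 = 11/4, q_X = (33 − 28)/4 = 5/4.
Price P = 60 - 4·7 = 32.
Rigel's profit: (32 - 20)·3 - 17 = 19.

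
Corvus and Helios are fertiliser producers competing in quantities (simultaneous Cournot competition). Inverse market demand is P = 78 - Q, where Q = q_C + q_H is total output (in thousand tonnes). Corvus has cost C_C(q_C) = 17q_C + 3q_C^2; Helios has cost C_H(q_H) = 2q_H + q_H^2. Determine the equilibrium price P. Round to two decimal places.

54.94

Corvus's profit: π_C = (78 - Q)q_C - (17q_C + 3q_C²). Setting ∂π_C/∂q_C = 0: 61 - 8q_C - (q_H) = 0.
Helios's profit: π_H = (78 - Q)q_H - (2q_H + q_H²). Setting ∂π_H/∂q_H = 0: 76 - 4q_H - (q_C) = 0.
Best responses: q_C = (61 - q_H)/8, q_H = (76 - q_C)/4.
Substituting one into the other gives q_C = 168/31 and q_H = 547/31.
Total output Q = 715/31, so price P = 78 - 715/31 = 1703/31.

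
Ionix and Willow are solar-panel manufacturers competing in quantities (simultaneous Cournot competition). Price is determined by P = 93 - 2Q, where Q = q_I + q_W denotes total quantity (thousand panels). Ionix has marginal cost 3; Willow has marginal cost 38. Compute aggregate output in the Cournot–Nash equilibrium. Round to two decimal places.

24.17

Ionix's profit: π_I = (93 - 2Q)q_I - (3q_I). Setting ∂π_I/∂q_I = 0: 90 - 4q_I - 2(q_W) = 0.
Willow's first-order condition: 55 - 4q_W - 2(q_I) = 0.
Best responses: q_I = (90 - 2q_W)/4, q_W = (55 - 2q_I)/4.
Substituting one into the other gives q_I = 125/6 and q_W = 10/3.
Total output Q = 125/6 + 10/3 = 145/6.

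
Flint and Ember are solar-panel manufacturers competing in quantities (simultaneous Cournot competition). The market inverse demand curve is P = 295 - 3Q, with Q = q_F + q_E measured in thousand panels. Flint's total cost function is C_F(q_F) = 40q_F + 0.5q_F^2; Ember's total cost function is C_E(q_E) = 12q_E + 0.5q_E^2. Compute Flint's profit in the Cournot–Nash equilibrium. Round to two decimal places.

1916.46

Flint's profit: π_F = (295 - 3Q)q_F - (40q_F + (1/2)q_F²). Setting ∂π_F/∂q_F = 0: 255 - 7q_F - 3(q_E) = 0.
Ember's first-order condition: 283 - 7q_E - 3(q_F) = 0.
So q_F = (255 - 3q_E)/7 and q_E = (283 - 3q_F)/7.
Solving the pair: q_F = 117/5, q_E = 152/5.
Price P = 295 - 3·(269/5) = 668/5.
Flint's profit: (668/5)·(117/5) - 40·(117/5) - (1/2)(117/5)² = 1916.4600.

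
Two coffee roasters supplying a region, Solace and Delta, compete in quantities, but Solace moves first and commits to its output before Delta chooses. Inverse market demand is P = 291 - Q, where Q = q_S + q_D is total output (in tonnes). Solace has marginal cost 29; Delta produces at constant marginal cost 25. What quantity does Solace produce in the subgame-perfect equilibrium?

129

Solve by backward induction. Given q_S, the follower Delta maximises π_D = (291 - q_S - q_D)q_D - 25q_D.
∂π_D/∂q_D = 266 - q_S - 2q_D = 0 gives the reaction function q_D = (266 - q_S)/2.
Solace substitutes q_D(q_S) into its own profit: π_S = q_S(291 - q_S - (266 - q_S)/2) - 29q_S = (158 - (1/2)q_S)q_S - 29q_S.
Leader FOC: 129 - q_S = 0, so q_S = 129.
Then q_D = (266 - 129)/2 = 137/2.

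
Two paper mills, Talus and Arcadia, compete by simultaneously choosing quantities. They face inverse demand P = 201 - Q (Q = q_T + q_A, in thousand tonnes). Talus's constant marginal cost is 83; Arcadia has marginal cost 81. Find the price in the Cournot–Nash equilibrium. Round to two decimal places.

121.67

Talus's profit: π_T = (201 - Q)q_T - (83q_T). Setting ∂π_T/∂q_T = 0: 118 - 2q_T - (q_A) = 0.
Arcadia's profit: π_A = (201 - Q)q_A - (81q_A). Setting ∂π_A/∂q_A = 0: 120 - 2q_A - (q_T) = 0.
Rearranging gives the reaction functions q_T = (118 - q_A)/2 and q_A = (120 - q_T)/2.
Solving the pair: q_T = 116/3, q_A = 122/3.
Total output Q = 238/3, so price P = 201 - 238/3 = 365/3.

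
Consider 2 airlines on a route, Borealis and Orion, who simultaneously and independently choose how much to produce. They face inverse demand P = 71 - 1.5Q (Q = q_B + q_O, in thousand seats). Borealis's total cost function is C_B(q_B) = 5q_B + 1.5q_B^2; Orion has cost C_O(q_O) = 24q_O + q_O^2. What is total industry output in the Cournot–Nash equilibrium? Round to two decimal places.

15.95

Borealis's profit: π_B = (71 - 1.5Q)q_B - (5q_B + (3/2)q_B²). Setting ∂π_B/∂q_B = 0: 66 - 6q_B - (3/2)(q_O) = 0.
Orion's first-order condition: 47 - 5q_O - (3/2)(q_B) = 0.
So q_B = (66 - (3/2)q_O)/6 and q_O = (47 - (3/2)q_B)/5.
Solving the pair: q_B = 346/37, q_O = 244/37.
Total output Q = 346/37 + 244/37 = 590/37.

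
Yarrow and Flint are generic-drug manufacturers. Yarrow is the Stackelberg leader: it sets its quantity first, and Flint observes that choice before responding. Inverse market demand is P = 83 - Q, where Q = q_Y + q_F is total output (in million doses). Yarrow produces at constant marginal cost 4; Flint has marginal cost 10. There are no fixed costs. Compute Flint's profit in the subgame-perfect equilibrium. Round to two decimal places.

232.56

The follower Flint best-responds to any q_Y: π_F = (83 - Q)q_F - 10q_F.
Setting the follower's marginal profit to zero, 73 - q_Y - 2q_F = 0, i.e. q_F = (73 - q_Y)/2.
Yarrow substitutes q_F(q_Y) into its own profit: π_Y = q_Y(83 - q_Y - (73 - q_Y)/2) - 4q_Y = (93/2 - (1/2)q_Y)q_Y - 4q_Y.
Maximising: ∂π_Y/∂q_Y = 85/2 - q_Y = 0, giving q_Y = 85/2.
Then q_F = (73 - 85/2)/2 = 61/4.
Price P = 83 - 231/4 = 101/4.
Flint's profit: (101/4 - 10)·(61/4) = 232.5625.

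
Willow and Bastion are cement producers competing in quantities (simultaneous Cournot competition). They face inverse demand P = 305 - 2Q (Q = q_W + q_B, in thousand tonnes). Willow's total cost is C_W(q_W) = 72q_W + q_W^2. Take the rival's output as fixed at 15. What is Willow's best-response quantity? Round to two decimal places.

33.83

With the rival's output fixed at 15, Willow's profit is π_W = (305 - 2·15 - 2q_W)q_W - (72q_W + q_W²) = (275 - 2q_W)q_W - (72q_W + q_W²).
∂π_W/∂q_W = 203 - 6q_W = 0, so q_W = 203/6.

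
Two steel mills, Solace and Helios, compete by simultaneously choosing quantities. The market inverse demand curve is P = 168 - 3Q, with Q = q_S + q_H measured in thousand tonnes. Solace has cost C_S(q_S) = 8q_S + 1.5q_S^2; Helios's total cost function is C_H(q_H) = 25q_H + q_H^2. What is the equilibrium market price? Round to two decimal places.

Solace's profit: π_S = (168 - 3Q)q_S - (8q_S + (3/2)q_S²). Setting ∂π_S/∂q_S = 0: 160 - 9q_S - 3(q_H) = 0.
Helios's first-order condition: 143 - 8q_H - 3(q_S) = 0.
Rearranging gives the reaction functions q_S = (160 - 3q_H)/9 and q_H = (143 - 3q_S)/8.
Solving the pair: q_S = 851/63, q_H = 269/21.
Total output Q = 1658/63, so price P = 168 - 3·(1658/63) = 1870/21.

89.05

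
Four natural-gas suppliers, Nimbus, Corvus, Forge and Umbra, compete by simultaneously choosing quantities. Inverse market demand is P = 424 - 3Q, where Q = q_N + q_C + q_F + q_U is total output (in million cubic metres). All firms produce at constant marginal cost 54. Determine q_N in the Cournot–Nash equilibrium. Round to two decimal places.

A representative firm's profit is π_i = q_i(424 - 3Q) - 54q_i.
Setting ∂π_i/∂q_i = 0 with rivals' quantities fixed: 370 - 6q_i - 3·Σ_{j≠i} q_j = 0.
By symmetry each firm produces the same amount; substituting Σ_{j≠i} q_j = 3q_i yields q_i = 370/15 = 74/3.

24.67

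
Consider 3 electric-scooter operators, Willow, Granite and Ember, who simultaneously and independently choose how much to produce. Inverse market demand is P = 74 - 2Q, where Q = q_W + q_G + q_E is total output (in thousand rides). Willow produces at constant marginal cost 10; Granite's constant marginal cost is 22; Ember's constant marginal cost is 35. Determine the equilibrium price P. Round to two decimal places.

Willow's profit: π_W = (74 - 2Q)q_W - (10q_W). Setting ∂π_W/∂q_W = 0: 64 - 4q_W - 2(q_G + q_E) = 0.
Granite's profit: π_G = (74 - 2Q)q_G - (22q_G). Setting ∂π_G/∂q_G = 0: 52 - 4q_G - 2(q_W + q_E) = 0.
Ember's profit: π_E = (74 - 2Q)q_E - (35q_E). Setting ∂π_E/∂q_E = 0: 39 - 4q_E - 2(q_W + q_G) = 0.
Adding the 3 conditions: 155 − 4Q − 4Q = 0, i.e. Q = 155/8.
Back-substituting: q_W = (64 − 155/4)/2 = 101/8, q_G = (52 − 155/4)/2 = 53/8, q_E = (39 − 155/4)/2 = 1/8.
Total output Q = 155/8, so price P = 74 - 2·(155/8) = 141/4.

35.25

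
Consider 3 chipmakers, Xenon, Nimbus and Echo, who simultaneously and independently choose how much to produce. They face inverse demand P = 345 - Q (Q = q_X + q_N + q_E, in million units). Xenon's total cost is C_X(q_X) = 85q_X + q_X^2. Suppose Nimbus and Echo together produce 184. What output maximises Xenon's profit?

19

With rivals' combined output fixed at 184, Xenon's profit is π_X = (345 - 184 - q_X)q_X - (85q_X + q_X²) = (161 - q_X)q_X - (85q_X + q_X²).
∂π_X/∂q_X = 76 - 4q_X = 0, so q_X = 19.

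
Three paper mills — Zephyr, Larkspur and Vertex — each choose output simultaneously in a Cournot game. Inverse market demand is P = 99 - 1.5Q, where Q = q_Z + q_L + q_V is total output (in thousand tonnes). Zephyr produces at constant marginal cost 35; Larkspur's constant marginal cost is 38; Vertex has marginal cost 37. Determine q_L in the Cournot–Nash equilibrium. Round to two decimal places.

Zephyr's profit: π_Z = (99 - 1.5Q)q_Z - (35q_Z). Setting ∂π_Z/∂q_Z = 0: 64 - 3q_Z - (3/2)(q_L + q_V) = 0.
Larkspur's profit: π_L = (99 - 1.5Q)q_L - (38q_L). Setting ∂π_L/∂q_L = 0: 61 - 3q_L - (3/2)(q_Z + q_V) = 0.
Vertex's first-order condition: 62 - 3q_V - (3/2)(q_Z + q_L) = 0.
Adding the 3 conditions: 187 − 3Q − 3Q = 0, i.e. Q = 187/6.
Back-substituting: q_Z = (64 − 187/4)/(3/2) = 23/2, q_L = (61 − 187/4)/(3/2) = 19/2, q_V = (62 − 187/4)/(3/2) = 61/6.

9.50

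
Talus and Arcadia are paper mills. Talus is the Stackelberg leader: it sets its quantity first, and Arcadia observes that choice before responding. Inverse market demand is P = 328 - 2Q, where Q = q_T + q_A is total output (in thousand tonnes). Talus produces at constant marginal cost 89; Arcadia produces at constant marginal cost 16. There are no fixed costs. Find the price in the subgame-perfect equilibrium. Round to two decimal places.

The follower Arcadia best-responds to any q_T: π_A = (328 - 2Q)q_A - 16q_A.
∂π_A/∂q_A = 312 - 2q_T - 4q_A = 0 gives the reaction function q_A = (312 - 2q_T)/4.
Talus substitutes q_A(q_T) into its own profit: π_T = q_T(328 - 2q_T - (312 - 2q_T)/2) - 89q_T = (172 - q_T)q_T - 89q_T.
Leader FOC: 83 - 2q_T = 0, so q_T = 83/2.
Then q_A = (312 - 2·(83/2))/4 = 229/4.
Total output Q = 395/4, so price P = 328 - 2·(395/4) = 261/2.

130.50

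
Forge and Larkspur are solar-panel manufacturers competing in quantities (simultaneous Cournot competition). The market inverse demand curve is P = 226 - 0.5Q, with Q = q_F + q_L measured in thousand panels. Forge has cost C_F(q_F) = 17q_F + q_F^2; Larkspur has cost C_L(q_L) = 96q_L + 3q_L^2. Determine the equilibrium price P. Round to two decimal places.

185.43

Forge's profit: π_F = (226 - 0.5Q)q_F - (17q_F + q_F²). Setting ∂π_F/∂q_F = 0: 209 - 3q_F - (1/2)(q_L) = 0.
Larkspur's first-order condition: 130 - 7q_L - (1/2)(q_F) = 0.
Rearranging gives the reaction functions q_F = (209 - (1/2)q_L)/3 and q_L = (130 - (1/2)q_F)/7.
Substituting one into the other gives q_F = 67.3735 and q_L = 1142/83.
Total output Q = 81.1325, so price P = 226 - (1/2)·81.1325 = 185.4337.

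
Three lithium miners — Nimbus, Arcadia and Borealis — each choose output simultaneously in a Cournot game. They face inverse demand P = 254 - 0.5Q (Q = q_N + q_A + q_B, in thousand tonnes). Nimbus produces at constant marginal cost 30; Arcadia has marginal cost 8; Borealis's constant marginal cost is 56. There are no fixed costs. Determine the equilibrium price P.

87

Nimbus's profit: π_N = (254 - 0.5Q)q_N - (30q_N). Setting ∂π_N/∂q_N = 0: 224 - q_N - (1/2)(q_A + q_B) = 0.
Arcadia's profit: π_A = (254 - 0.5Q)q_A - (8q_A). Setting ∂π_A/∂q_A = 0: 246 - q_A - (1/2)(q_N + q_B) = 0.
Borealis's profit: π_B = (254 - 0.5Q)q_B - (56q_B). Setting ∂π_B/∂q_B = 0: 198 - q_B - (1/2)(q_N + q_A) = 0.
Summing all 3 equations gives 668 − 2Q = 0, hence Q = 334.
Back-substituting: q_N = (224 − 167)/(1/2) = 114, q_A = (246 − 167)/(1/2) = 158, q_B = (198 − 167)/(1/2) = 62.
Total output Q = 334, so price P = 254 - (1/2)·334 = 87.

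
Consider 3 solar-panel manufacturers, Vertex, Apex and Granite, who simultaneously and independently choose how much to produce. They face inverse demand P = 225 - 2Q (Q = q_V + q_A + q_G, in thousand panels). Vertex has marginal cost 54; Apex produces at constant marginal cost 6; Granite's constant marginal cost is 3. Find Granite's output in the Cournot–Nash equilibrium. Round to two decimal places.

34.50

Vertex's profit: π_V = (225 - 2Q)q_V - (54q_V). Setting ∂π_V/∂q_V = 0: 171 - 4q_V - 2(q_A + q_G) = 0.
Apex's first-order condition: 219 - 4q_A - 2(q_V + q_G) = 0.
Granite's first-order condition: 222 - 4q_G - 2(q_V + q_A) = 0.
Adding the 3 conditions: 612 − 4Q − 4Q = 0, i.e. Q = 153/2.
Back-substituting: q_V = (171 − 153)/2 = 9, q_A = (219 − 153)/2 = 33, q_G = (222 − 153)/2 = 69/2.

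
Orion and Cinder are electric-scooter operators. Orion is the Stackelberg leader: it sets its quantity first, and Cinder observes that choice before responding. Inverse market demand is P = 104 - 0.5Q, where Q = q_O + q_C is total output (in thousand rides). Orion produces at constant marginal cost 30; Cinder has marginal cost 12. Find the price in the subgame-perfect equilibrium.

The follower Cinder best-responds to any q_O: π_C = (104 - 0.5Q)q_C - 12q_C.
Setting the follower's marginal profit to zero, 92 - (1/2)q_O - q_C = 0, i.e. q_C = (92 - (1/2)q_O).
Orion substitutes q_C(q_O) into its own profit: π_O = q_O(104 - (1/2)q_O - (92 - (1/2)q_O)/2) - 30q_O = (58 - (1/4)q_O)q_O - 30q_O.
Leader FOC: 28 - (1/2)q_O = 0, so q_O = 56.
Then q_C = (92 - (1/2)·56) = 64.
Total output Q = 120, so price P = 104 - (1/2)·120 = 44.

44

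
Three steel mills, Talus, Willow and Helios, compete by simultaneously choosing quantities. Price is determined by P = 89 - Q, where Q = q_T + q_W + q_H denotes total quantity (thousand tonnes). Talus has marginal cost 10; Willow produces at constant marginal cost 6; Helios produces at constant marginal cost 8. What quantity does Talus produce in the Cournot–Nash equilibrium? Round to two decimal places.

18.25

Talus's profit: π_T = (89 - Q)q_T - (10q_T). Setting ∂π_T/∂q_T = 0: 79 - 2q_T - (q_W + q_H) = 0.
Willow's first-order condition: 83 - 2q_W - (q_T + q_H) = 0.
Helios's first-order condition: 81 - 2q_H - (q_T + q_W) = 0.
Adding the 3 conditions: 243 − 2Q − 2Q = 0, i.e. Q = 243/4.
Back-substituting: q_T = (79 − 243/4) = 73/4, q_W = (83 − 243/4) = 89/4, q_H = (81 − 243/4) = 81/4.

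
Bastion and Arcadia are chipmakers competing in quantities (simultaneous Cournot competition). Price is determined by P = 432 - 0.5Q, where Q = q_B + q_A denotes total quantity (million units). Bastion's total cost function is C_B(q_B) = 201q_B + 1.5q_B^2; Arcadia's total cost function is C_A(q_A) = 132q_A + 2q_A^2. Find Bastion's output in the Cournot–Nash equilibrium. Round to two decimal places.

50.89

Bastion's profit: π_B = (432 - 0.5Q)q_B - (201q_B + (3/2)q_B²). Setting ∂π_B/∂q_B = 0: 231 - 4q_B - (1/2)(q_A) = 0.
Arcadia's first-order condition: 300 - 5q_A - (1/2)(q_B) = 0.
So q_B = (231 - (1/2)q_A)/4 and q_A = (300 - (1/2)q_B)/5.
Substituting one into the other gives q_B = 50.8861 and q_A = 54.9114.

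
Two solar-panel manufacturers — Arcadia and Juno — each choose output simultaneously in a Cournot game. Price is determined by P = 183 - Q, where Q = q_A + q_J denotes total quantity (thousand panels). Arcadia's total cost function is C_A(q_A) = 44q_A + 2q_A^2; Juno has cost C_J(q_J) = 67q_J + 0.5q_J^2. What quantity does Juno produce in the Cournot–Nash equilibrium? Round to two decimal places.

32.76

Arcadia's profit: π_A = (183 - Q)q_A - (44q_A + 2q_A²). Setting ∂π_A/∂q_A = 0: 139 - 6q_A - (q_J) = 0.
Juno's profit: π_J = (183 - Q)q_J - (67q_J + (1/2)q_J²). Setting ∂π_J/∂q_J = 0: 116 - 3q_J - (q_A) = 0.
Best responses: q_A = (139 - q_J)/6, q_J = (116 - q_A)/3.
Solving the pair: q_A = 301/17, q_J = 557/17.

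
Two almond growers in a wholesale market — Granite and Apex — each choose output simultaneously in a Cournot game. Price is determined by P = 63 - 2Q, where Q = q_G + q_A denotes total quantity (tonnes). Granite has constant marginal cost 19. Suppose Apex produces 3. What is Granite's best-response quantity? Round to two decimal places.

9.50

With the rival's output fixed at 3, Granite's profit is π_G = (63 - 2·3 - 2q_G)q_G - (19q_G) = (57 - 2q_G)q_G - (19q_G).
∂π_G/∂q_G = 38 - 4q_G = 0, so q_G = 19/2.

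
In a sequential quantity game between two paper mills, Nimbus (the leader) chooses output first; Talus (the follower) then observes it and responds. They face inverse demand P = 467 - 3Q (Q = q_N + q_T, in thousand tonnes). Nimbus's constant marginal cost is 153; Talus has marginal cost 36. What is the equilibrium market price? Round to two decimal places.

The follower Talus best-responds to any q_N: π_T = (467 - 3Q)q_T - 36q_T.
Setting the follower's marginal profit to zero, 431 - 3q_N - 6q_T = 0, i.e. q_T = (431 - 3q_N)/6.
Nimbus substitutes q_T(q_N) into its own profit: π_N = q_N(467 - 3q_N - (431 - 3q_N)/2) - 153q_N = (503/2 - (3/2)q_N)q_N - 153q_N.
The leader's first-order condition 197/2 - 3q_N = 0 yields q_N = 197/6.
Then q_T = (431 - 3·(197/6))/6 = 665/12.
Total output Q = 353/4, so price P = 467 - 3·(353/4) = 809/4.

202.25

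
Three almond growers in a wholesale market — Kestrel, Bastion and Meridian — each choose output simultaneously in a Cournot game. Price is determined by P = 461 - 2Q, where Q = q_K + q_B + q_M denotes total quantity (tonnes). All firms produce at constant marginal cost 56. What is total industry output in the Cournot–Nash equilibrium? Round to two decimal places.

A representative firm's profit is π_i = q_i(461 - 2Q) - 56q_i.
Setting ∂π_i/∂q_i = 0 with rivals' quantities fixed: 405 - 4q_i - 2·Σ_{j≠i} q_j = 0.
With identical firms every q_j equals q_i, so Σ_{j≠i} q_j = 2q_i and 405 = 8q_i, giving q_i = 405/8.
Total output Q = 405/8 + 405/8 + 405/8 = 1215/8.

151.88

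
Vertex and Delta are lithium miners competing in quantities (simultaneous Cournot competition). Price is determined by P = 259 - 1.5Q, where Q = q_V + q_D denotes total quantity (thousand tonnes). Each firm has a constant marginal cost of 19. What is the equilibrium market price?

99

A representative firm's profit is π_i = q_i(259 - 1.5Q) - 19q_i.
Setting ∂π_i/∂q_i = 0 with rivals' quantities fixed: 240 - 3q_i - (3/2)q_j = 0.
By symmetry each firm produces the same amount; substituting q_j = q_i yields q_i = 240/(9/2) = 160/3.
Total output Q = 320/3, so price P = 259 - (3/2)·(320/3) = 99.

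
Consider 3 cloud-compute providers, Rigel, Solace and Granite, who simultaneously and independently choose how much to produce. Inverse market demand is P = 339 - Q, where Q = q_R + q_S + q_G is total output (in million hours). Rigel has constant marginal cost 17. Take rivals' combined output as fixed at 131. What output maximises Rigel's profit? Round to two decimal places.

With rivals' combined output fixed at 131, Rigel's profit is π_R = (339 - 131 - q_R)q_R - (17q_R) = (208 - q_R)q_R - (17q_R).
∂π_R/∂q_R = 191 - 2q_R = 0, so q_R = 191/2.

95.50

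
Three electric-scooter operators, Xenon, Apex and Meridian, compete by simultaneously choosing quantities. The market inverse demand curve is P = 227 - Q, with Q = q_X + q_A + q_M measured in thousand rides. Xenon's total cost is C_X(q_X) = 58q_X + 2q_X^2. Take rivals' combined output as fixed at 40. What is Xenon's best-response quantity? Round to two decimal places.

21.50

With rivals' combined output fixed at 40, Xenon's profit is π_X = (227 - 40 - q_X)q_X - (58q_X + 2q_X²) = (187 - q_X)q_X - (58q_X + 2q_X²).
∂π_X/∂q_X = 129 - 6q_X = 0, so q_X = 43/2.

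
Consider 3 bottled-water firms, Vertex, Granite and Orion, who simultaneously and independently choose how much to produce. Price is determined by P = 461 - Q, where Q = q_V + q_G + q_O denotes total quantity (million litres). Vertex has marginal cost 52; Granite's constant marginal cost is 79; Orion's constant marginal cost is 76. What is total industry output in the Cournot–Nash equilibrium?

294

Vertex's profit: π_V = (461 - Q)q_V - (52q_V). Setting ∂π_V/∂q_V = 0: 409 - 2q_V - (q_G + q_O) = 0.
Granite's profit: π_G = (461 - Q)q_G - (79q_G). Setting ∂π_G/∂q_G = 0: 382 - 2q_G - (q_V + q_O) = 0.
Orion's first-order condition: 385 - 2q_O - (q_V + q_G) = 0.
Adding the 3 first-order conditions: 1176 − 4Q = 0, so Q = 294.
Back-substituting: q_V = (409 − 294) = 115, q_G = (382 − 294) = 88, q_O = (385 − 294) = 91.
Total output Q = 115 + 88 + 91 = 294.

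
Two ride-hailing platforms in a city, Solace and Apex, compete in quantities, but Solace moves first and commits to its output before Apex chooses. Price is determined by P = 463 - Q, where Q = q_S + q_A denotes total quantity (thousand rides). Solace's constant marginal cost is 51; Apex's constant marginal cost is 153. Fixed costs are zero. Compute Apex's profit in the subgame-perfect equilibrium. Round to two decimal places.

702.25

Solve by backward induction. Given q_S, the follower Apex maximises π_A = (463 - q_S - q_A)q_A - 153q_A.
∂π_A/∂q_A = 310 - q_S - 2q_A = 0 gives the reaction function q_A = (310 - q_S)/2.
Solace substitutes q_A(q_S) into its own profit: π_S = q_S(463 - q_S - (310 - q_S)/2) - 51q_S = (308 - (1/2)q_S)q_S - 51q_S.
Maximising: ∂π_S/∂q_S = 257 - q_S = 0, giving q_S = 257.
Then q_A = (310 - 257)/2 = 53/2.
Price P = 463 - 567/2 = 359/2.
Apex's profit: (359/2 - 153)·(53/2) = 702.2500.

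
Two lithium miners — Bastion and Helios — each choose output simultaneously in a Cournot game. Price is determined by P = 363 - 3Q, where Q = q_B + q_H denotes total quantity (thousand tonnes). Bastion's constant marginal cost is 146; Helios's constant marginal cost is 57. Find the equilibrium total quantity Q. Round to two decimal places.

58.11

Bastion's profit: π_B = (363 - 3Q)q_B - (146q_B). Setting ∂π_B/∂q_B = 0: 217 - 6q_B - 3(q_H) = 0.
Helios's first-order condition: 306 - 6q_H - 3(q_B) = 0.
Rearranging gives the reaction functions q_B = (217 - 3q_H)/6 and q_H = (306 - 3q_B)/6.
Substituting one into the other gives q_B = 128/9 and q_H = 395/9.
Total output Q = 128/9 + 395/9 = 523/9.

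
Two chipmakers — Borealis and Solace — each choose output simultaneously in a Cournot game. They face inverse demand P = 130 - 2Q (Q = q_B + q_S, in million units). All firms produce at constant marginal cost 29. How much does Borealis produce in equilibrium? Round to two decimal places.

Each firm earns π_i = (130 - 2Q)q_i - 29q_i.
Setting ∂π_i/∂q_i = 0 with rivals' quantities fixed: 101 - 4q_i - 2q_j = 0.
By symmetry each firm produces the same amount; substituting q_j = q_i yields q_i = 101/6.

16.83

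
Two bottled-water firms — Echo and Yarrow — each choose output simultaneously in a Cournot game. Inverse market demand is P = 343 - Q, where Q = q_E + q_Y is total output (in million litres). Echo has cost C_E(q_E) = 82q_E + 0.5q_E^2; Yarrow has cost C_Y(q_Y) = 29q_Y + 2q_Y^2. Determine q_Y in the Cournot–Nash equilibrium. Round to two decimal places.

Echo's profit: π_E = (343 - Q)q_E - (82q_E + (1/2)q_E²). Setting ∂π_E/∂q_E = 0: 261 - 3q_E - (q_Y) = 0.
Yarrow's profit: π_Y = (343 - Q)q_Y - (29q_Y + 2q_Y²). Setting ∂π_Y/∂q_Y = 0: 314 - 6q_Y - (q_E) = 0.
So q_E = (261 - q_Y)/3 and q_Y = (314 - q_E)/6.
Substituting one into the other gives q_E = 1252/17 and q_Y = 681/17.

40.06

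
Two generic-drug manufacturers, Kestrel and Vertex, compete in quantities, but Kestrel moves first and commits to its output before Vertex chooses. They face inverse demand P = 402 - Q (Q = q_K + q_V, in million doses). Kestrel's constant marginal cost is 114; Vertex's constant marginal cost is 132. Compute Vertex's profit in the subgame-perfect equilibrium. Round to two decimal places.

Solve by backward induction. Given q_K, the follower Vertex maximises π_V = (402 - q_K - q_V)q_V - 132q_V.
∂π_V/∂q_V = 270 - q_K - 2q_V = 0 gives the reaction function q_V = (270 - q_K)/2.
The leader anticipates this reaction. Substituting into P = 402 - Q gives P = 267 - (1/2)q_K, so π_K = (267 - (1/2)q_K)q_K - 114q_K.
The leader's first-order condition 153 - q_K = 0 yields q_K = 153.
Then q_V = (270 - 153)/2 = 117/2.
Price P = 402 - 423/2 = 381/2.
Vertex's profit: (381/2 - 132)·(117/2) = 3422.2500.

3422.25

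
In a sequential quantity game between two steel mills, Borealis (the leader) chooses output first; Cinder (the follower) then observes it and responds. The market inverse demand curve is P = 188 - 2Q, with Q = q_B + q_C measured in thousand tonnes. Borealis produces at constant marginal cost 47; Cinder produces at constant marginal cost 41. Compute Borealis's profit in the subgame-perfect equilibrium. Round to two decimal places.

1139.06

Solve by backward induction. Given q_B, the follower Cinder maximises π_C = (188 - 2q_B - 2q_C)q_C - 41q_C.
Setting the follower's marginal profit to zero, 147 - 2q_B - 4q_C = 0, i.e. q_C = (147 - 2q_B)/4.
Borealis substitutes q_C(q_B) into its own profit: π_B = q_B(188 - 2q_B - (147 - 2q_B)/2) - 47q_B = (229/2 - q_B)q_B - 47q_B.
The leader's first-order condition 135/2 - 2q_B = 0 yields q_B = 135/4.
Then q_C = (147 - 2·(135/4))/4 = 159/8.
Price P = 188 - 2·(429/8) = 323/4.
Borealis's profit: (323/4 - 47)·(135/4) = 1139.0625.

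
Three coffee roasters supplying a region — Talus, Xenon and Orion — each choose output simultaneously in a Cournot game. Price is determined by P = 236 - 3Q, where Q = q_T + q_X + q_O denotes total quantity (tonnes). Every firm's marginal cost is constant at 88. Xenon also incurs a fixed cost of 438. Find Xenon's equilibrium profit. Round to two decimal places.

18.33

Each firm earns π_i = (236 - 3Q)q_i - 88q_i.
Setting ∂π_i/∂q_i = 0 with rivals' quantities fixed: 148 - 6q_i - 3·Σ_{j≠i} q_j = 0.
By symmetry each firm produces the same amount; substituting Σ_{j≠i} q_j = 2q_i yields q_i = 148/12 = 37/3.
Price P = 236 - 3·37 = 125.
Xenon's profit: (125 - 88)·(37/3) - 438 = 55/3.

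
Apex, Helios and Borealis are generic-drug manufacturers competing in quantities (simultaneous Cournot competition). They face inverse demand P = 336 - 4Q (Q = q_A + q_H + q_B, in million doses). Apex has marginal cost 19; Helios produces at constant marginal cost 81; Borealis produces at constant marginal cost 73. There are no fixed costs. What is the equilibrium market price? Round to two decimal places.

127.25

Apex's profit: π_A = (336 - 4Q)q_A - (19q_A). Setting ∂π_A/∂q_A = 0: 317 - 8q_A - 4(q_H + q_B) = 0.
Helios's profit: π_H = (336 - 4Q)q_H - (81q_H). Setting ∂π_H/∂q_H = 0: 255 - 8q_H - 4(q_A + q_B) = 0.
Borealis's first-order condition: 263 - 8q_B - 4(q_A + q_H) = 0.
Adding the 3 first-order conditions: 835 − 16Q = 0, so Q = 835/16.
Back-substituting: q_A = (317 − 835/4)/4 = 433/16, q_H = (255 − 835/4)/4 = 185/16, q_B = (263 − 835/4)/4 = 217/16.
Total output Q = 835/16, so price P = 336 - 4·(835/16) = 509/4.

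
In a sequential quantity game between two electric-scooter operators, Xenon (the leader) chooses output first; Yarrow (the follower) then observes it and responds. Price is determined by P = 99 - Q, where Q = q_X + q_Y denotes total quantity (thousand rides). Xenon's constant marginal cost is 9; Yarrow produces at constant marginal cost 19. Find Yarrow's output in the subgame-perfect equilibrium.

Solve by backward induction. Given q_X, the follower Yarrow maximises π_Y = (99 - q_X - q_Y)q_Y - 19q_Y.
∂π_Y/∂q_Y = 80 - q_X - 2q_Y = 0 gives the reaction function q_Y = (80 - q_X)/2.
The leader anticipates this reaction. Substituting into P = 99 - Q gives P = 59 - (1/2)q_X, so π_X = (59 - (1/2)q_X)q_X - 9q_X.
Leader FOC: 50 - q_X = 0, so q_X = 50.
Then q_Y = (80 - 50)/2 = 15.

15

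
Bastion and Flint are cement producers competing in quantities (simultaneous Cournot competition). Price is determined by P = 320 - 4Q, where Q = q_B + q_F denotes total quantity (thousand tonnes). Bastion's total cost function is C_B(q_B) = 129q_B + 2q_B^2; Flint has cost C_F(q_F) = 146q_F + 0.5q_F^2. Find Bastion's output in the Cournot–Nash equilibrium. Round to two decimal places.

Bastion's profit: π_B = (320 - 4Q)q_B - (129q_B + 2q_B²). Setting ∂π_B/∂q_B = 0: 191 - 12q_B - 4(q_F) = 0.
Flint's profit: π_F = (320 - 4Q)q_F - (146q_F + (1/2)q_F²). Setting ∂π_F/∂q_F = 0: 174 - 9q_F - 4(q_B) = 0.
Best responses: q_B = (191 - 4q_F)/12, q_F = (174 - 4q_B)/9.
Solving the pair: q_B = 1023/92, q_F = 331/23.

11.12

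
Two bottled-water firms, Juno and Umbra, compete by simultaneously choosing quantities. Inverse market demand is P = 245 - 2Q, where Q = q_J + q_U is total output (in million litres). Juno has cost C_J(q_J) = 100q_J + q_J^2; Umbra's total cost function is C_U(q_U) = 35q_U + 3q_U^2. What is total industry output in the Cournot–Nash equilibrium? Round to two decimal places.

Juno's profit: π_J = (245 - 2Q)q_J - (100q_J + q_J²). Setting ∂π_J/∂q_J = 0: 145 - 6q_J - 2(q_U) = 0.
Umbra's profit: π_U = (245 - 2Q)q_U - (35q_U + 3q_U²). Setting ∂π_U/∂q_U = 0: 210 - 10q_U - 2(q_J) = 0.
So q_J = (145 - 2q_U)/6 and q_U = (210 - 2q_J)/10.
Substituting one into the other gives q_J = 515/28 and q_U = 485/28.
Total output Q = 515/28 + 485/28 = 250/7.

35.71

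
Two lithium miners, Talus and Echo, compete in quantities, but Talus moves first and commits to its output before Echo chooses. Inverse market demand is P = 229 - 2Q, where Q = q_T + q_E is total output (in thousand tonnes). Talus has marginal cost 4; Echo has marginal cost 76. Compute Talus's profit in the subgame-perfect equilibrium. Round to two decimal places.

5513.06

Solve by backward induction. Given q_T, the follower Echo maximises π_E = (229 - 2q_T - 2q_E)q_E - 76q_E.
Follower FOC: 153 - 2q_T - 4q_E = 0, so q_E(q_T) = (153 - 2q_T)/4.
Talus substitutes q_E(q_T) into its own profit: π_T = q_T(229 - 2q_T - (153 - 2q_T)/2) - 4q_T = (305/2 - q_T)q_T - 4q_T.
Leader FOC: 297/2 - 2q_T = 0, so q_T = 297/4.
Then q_E = (153 - 2·(297/4))/4 = 9/8.
Price P = 229 - 2·(603/8) = 313/4.
Talus's profit: (313/4 - 4)·(297/4) = 5513.0625.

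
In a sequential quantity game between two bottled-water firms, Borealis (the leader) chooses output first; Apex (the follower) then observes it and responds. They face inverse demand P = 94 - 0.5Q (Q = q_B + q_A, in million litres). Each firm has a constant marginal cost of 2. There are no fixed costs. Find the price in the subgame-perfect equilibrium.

25

Solve by backward induction. Given q_B, the follower Apex maximises π_A = (94 - (1/2)q_B - (1/2)q_A)q_A - 2q_A.
Follower FOC: 92 - (1/2)q_B - q_A = 0, so q_A(q_B) = (92 - (1/2)q_B).
The leader anticipates this reaction. Substituting into P = 94 - 0.5Q gives P = 48 - (1/4)q_B, so π_B = (48 - (1/4)q_B)q_B - 2q_B.
The leader's first-order condition 46 - (1/2)q_B = 0 yields q_B = 92.
Then q_A = (92 - (1/2)·92) = 46.
Total output Q = 138, so price P = 94 - (1/2)·138 = 25.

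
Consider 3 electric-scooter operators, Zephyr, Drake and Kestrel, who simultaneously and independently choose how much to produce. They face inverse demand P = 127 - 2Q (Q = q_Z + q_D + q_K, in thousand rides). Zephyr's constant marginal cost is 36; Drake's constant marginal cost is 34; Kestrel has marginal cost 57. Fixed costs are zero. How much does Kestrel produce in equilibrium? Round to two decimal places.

Zephyr's profit: π_Z = (127 - 2Q)q_Z - (36q_Z). Setting ∂π_Z/∂q_Z = 0: 91 - 4q_Z - 2(q_D + q_K) = 0.
Drake's profit: π_D = (127 - 2Q)q_D - (34q_D). Setting ∂π_D/∂q_D = 0: 93 - 4q_D - 2(q_Z + q_K) = 0.
Kestrel's first-order condition: 70 - 4q_K - 2(q_Z + q_D) = 0.
Summing all 3 equations gives 254 − 8Q = 0, hence Q = 127/4.
Back-substituting: q_Z = (91 − 127/2)/2 = 55/4, q_D = (93 − 127/2)/2 = 59/4, q_K = (70 − 127/2)/2 = 13/4.

3.25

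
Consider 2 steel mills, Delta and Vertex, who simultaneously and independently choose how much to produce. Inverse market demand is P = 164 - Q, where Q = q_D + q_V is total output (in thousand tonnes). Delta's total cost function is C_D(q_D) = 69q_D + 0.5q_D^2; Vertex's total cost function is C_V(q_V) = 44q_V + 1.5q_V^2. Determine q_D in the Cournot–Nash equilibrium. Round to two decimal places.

25.36

Delta's profit: π_D = (164 - Q)q_D - (69q_D + (1/2)q_D²). Setting ∂π_D/∂q_D = 0: 95 - 3q_D - (q_V) = 0.
Vertex's first-order condition: 120 - 5q_V - (q_D) = 0.
So q_D = (95 - q_V)/3 and q_V = (120 - q_D)/5.
Solving the pair: q_D = 355/14, q_V = 265/14.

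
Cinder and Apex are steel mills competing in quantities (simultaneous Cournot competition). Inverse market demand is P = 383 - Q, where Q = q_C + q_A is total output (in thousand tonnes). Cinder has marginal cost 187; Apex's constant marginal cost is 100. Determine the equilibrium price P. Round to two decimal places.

223.33

Cinder's profit: π_C = (383 - Q)q_C - (187q_C). Setting ∂π_C/∂q_C = 0: 196 - 2q_C - (q_A) = 0.
Apex's first-order condition: 283 - 2q_A - (q_C) = 0.
Best responses: q_C = (196 - q_A)/2, q_A = (283 - q_C)/2.
Solving the pair: q_C = 109/3, q_A = 370/3.
Total output Q = 479/3, so price P = 383 - 479/3 = 670/3.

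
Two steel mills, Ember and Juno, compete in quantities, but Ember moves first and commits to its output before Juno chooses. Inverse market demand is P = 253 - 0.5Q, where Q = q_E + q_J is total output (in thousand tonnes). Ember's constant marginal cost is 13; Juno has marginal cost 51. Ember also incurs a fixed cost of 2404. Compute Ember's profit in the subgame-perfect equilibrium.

Solve by backward induction. Given q_E, the follower Juno maximises π_J = (253 - (1/2)q_E - (1/2)q_J)q_J - 51q_J.
Follower FOC: 202 - (1/2)q_E - q_J = 0, so q_J(q_E) = (202 - (1/2)q_E).
The leader anticipates this reaction. Substituting into P = 253 - 0.5Q gives P = 152 - (1/4)q_E, so π_E = (152 - (1/4)q_E)q_E - 13q_E.
The leader's first-order condition 139 - (1/2)q_E = 0 yields q_E = 278.
Then q_J = (202 - (1/2)·278) = 63.
Price P = 253 - (1/2)·341 = 165/2.
Ember's profit: (165/2 - 13)·278 - 2404 = 16917.

16917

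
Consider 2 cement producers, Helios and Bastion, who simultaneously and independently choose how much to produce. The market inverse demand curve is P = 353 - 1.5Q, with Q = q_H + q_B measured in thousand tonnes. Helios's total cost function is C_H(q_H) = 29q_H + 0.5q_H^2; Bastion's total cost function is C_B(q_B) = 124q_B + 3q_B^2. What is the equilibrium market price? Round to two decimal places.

219.56

Helios's profit: π_H = (353 - 1.5Q)q_H - (29q_H + (1/2)q_H²). Setting ∂π_H/∂q_H = 0: 324 - 4q_H - (3/2)(q_B) = 0.
Bastion's profit: π_B = (353 - 1.5Q)q_B - (124q_B + 3q_B²). Setting ∂π_B/∂q_B = 0: 229 - 9q_B - (3/2)(q_H) = 0.
Rearranging gives the reaction functions q_H = (324 - (3/2)q_B)/4 and q_B = (229 - (3/2)q_H)/9.
Substituting one into the other gives q_H = 686/9 and q_B = 344/27.
Total output Q = 88.9630, so price P = 353 - (3/2)·88.9630 = 1976/9.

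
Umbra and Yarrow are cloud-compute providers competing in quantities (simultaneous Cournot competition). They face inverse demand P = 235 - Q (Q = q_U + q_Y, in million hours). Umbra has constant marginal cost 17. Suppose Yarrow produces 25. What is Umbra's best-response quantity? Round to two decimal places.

With the rival's output fixed at 25, Umbra's profit is π_U = (235 - 25 - q_U)q_U - (17q_U) = (210 - q_U)q_U - (17q_U).
∂π_U/∂q_U = 193 - 2q_U = 0, so q_U = 193/2.

96.50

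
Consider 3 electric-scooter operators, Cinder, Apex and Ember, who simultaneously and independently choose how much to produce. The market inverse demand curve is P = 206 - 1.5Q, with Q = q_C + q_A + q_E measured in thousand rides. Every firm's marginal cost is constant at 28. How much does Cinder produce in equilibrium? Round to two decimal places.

A representative firm's profit is π_i = q_i(206 - 1.5Q) - 28q_i.
Setting ∂π_i/∂q_i = 0 with rivals' quantities fixed: 178 - 3q_i - (3/2)·Σ_{j≠i} q_j = 0.
By symmetry each firm produces the same amount; substituting Σ_{j≠i} q_j = 2q_i yields q_i = 178/6 = 89/3.

29.67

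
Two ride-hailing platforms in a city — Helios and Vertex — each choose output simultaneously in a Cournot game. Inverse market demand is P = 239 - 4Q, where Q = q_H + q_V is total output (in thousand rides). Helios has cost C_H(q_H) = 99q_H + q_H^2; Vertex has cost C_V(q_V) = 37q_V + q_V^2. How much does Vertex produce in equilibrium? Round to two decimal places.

17.38

Helios's profit: π_H = (239 - 4Q)q_H - (99q_H + q_H²). Setting ∂π_H/∂q_H = 0: 140 - 10q_H - 4(q_V) = 0.
Vertex's first-order condition: 202 - 10q_V - 4(q_H) = 0.
Best responses: q_H = (140 - 4q_V)/10, q_V = (202 - 4q_H)/10.
Substituting one into the other gives q_H = 148/21 and q_V = 365/21.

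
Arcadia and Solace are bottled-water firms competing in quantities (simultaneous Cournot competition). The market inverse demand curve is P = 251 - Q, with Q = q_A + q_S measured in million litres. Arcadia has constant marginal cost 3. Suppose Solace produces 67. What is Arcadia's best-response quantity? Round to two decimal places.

90.50

With the rival's output fixed at 67, Arcadia's profit is π_A = (251 - 67 - q_A)q_A - (3q_A) = (184 - q_A)q_A - (3q_A).
∂π_A/∂q_A = 181 - 2q_A = 0, so q_A = 181/2.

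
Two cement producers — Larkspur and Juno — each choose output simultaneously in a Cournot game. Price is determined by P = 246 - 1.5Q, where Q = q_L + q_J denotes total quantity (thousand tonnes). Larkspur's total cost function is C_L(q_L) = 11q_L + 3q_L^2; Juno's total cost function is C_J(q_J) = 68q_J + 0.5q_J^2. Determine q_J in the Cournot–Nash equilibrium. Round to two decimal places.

37.02

Larkspur's profit: π_L = (246 - 1.5Q)q_L - (11q_L + 3q_L²). Setting ∂π_L/∂q_L = 0: 235 - 9q_L - (3/2)(q_J) = 0.
Juno's first-order condition: 178 - 4q_J - (3/2)(q_L) = 0.
So q_L = (235 - (3/2)q_J)/9 and q_J = (178 - (3/2)q_L)/4.
Substituting one into the other gives q_L = 19.9407 and q_J = 1666/45.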